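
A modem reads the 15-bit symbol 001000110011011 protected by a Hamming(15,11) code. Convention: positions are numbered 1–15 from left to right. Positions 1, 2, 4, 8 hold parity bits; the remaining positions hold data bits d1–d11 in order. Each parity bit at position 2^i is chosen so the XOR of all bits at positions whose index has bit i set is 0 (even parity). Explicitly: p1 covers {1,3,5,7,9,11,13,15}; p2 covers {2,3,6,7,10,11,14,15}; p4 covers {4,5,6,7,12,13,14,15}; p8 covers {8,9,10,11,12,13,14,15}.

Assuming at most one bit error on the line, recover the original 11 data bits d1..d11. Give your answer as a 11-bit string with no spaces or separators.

s1 (pos 1,3,5,7,9,11,13,15): 0⊕1⊕0⊕1⊕0⊕1⊕0⊕1 = 0
s2 (pos 2,3,6,7,10,11,14,15): 0⊕1⊕0⊕1⊕0⊕1⊕1⊕1 = 1
s4 (pos 4,5,6,7,12,13,14,15): 0⊕0⊕0⊕1⊕1⊕0⊕1⊕1 = 0
s8 (pos 8,9,10,11,12,13,14,15): 1⊕0⊕0⊕1⊕1⊕0⊕1⊕1 = 1
Syndrome s8…s1 = 1010 → error at position 10.
Flip position 10: 001000110011011 → 001000110111011
Read data bits from positions 3,5,6,7,9,10,11,12,13,14,15: 10010111011

10010111011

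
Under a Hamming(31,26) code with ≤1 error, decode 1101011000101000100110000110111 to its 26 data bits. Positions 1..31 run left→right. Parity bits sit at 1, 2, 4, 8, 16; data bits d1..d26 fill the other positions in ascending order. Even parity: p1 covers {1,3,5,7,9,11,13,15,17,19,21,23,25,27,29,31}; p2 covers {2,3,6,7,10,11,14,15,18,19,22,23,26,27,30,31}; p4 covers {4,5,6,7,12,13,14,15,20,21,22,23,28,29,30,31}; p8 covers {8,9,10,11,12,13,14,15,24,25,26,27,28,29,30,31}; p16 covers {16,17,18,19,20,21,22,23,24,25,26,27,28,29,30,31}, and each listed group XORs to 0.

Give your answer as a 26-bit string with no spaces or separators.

s1 (pos 1,3,5,7,9,11,13,15,17,19,21,23,25,27,29,31): 1⊕0⊕0⊕1⊕0⊕1⊕1⊕0⊕1⊕0⊕1⊕0⊕0⊕1⊕1⊕1 = 1
s2 (pos 2,3,6,7,10,11,14,15,18,19,22,23,26,27,30,31): 1⊕0⊕1⊕1⊕0⊕1⊕0⊕0⊕0⊕0⊕0⊕0⊕1⊕1⊕1⊕1 = 0
s4 (pos 4,5,6,7,12,13,14,15,20,21,22,23,28,29,30,31): 1⊕0⊕1⊕1⊕0⊕1⊕0⊕0⊕1⊕1⊕0⊕0⊕0⊕1⊕1⊕1 = 1
s8 (pos 8,9,10,11,12,13,14,15,24,25,26,27,28,29,30,31): 0⊕0⊕0⊕1⊕0⊕1⊕0⊕0⊕0⊕0⊕1⊕1⊕0⊕1⊕1⊕1 = 1
s16 (pos 16,17,18,19,20,21,22,23,24,25,26,27,28,29,30,31): 0⊕1⊕0⊕0⊕1⊕1⊕0⊕0⊕0⊕0⊕1⊕1⊕0⊕1⊕1⊕1 = 0
Syndrome s16…s1 = 01101 → error at position 13.
Flip position 13: 1101011000101000100110000110111 → 1101011000100000100110000110111
Read data bits from positions 3,5,6,7,9,10,11,12,13,14,15,17,18,19,20,21,22,23,24,25,26,27,28,29,30,31: 00110010000100110000110111

00110010000100110000110111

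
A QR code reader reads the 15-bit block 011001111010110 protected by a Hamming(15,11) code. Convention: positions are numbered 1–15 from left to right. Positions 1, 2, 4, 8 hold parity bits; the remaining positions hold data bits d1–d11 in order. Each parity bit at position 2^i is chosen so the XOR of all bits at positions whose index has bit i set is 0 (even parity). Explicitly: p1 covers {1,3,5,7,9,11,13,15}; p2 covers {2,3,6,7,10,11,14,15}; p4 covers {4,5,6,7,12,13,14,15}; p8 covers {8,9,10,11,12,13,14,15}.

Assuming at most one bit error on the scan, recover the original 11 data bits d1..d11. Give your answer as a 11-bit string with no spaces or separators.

10110010110

s1 (pos 1,3,5,7,9,11,13,15): 0⊕1⊕0⊕1⊕1⊕1⊕1⊕0 = 1
s2 (pos 2,3,6,7,10,11,14,15): 1⊕1⊕1⊕1⊕0⊕1⊕1⊕0 = 0
s4 (pos 4,5,6,7,12,13,14,15): 0⊕0⊕1⊕1⊕0⊕1⊕1⊕0 = 0
s8 (pos 8,9,10,11,12,13,14,15): 1⊕1⊕0⊕1⊕0⊕1⊕1⊕0 = 1
Syndrome s8…s1 = 1001 → error at position 9.
Flip position 9: 011001111010110 → 011001110010110
Read data bits from positions 3,5,6,7,9,10,11,12,13,14,15: 10110010110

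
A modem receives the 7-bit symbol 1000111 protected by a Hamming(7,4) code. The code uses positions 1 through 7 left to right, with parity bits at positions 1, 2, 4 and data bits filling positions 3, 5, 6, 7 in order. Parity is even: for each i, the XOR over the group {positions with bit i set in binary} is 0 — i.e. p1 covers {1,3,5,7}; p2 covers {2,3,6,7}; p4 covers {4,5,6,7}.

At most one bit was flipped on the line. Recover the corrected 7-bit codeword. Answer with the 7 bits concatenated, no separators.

s1 (pos 1,3,5,7): 1⊕0⊕1⊕1 = 1
s2 (pos 2,3,6,7): 0⊕0⊕1⊕1 = 0
s4 (pos 4,5,6,7): 0⊕1⊕1⊕1 = 1
Syndrome s4…s1 = 101 → error at position 5.
Flip position 5: 1000111 → 1000011

1000011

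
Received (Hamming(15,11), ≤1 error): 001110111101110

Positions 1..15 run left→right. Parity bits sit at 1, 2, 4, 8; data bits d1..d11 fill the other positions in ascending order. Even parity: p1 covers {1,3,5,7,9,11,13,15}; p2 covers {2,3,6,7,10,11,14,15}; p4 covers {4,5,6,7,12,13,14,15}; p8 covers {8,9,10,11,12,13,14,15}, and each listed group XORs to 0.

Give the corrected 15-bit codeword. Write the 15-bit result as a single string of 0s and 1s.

101110111101110

s1 (pos 1,3,5,7,9,11,13,15): 0⊕1⊕1⊕1⊕1⊕0⊕1⊕0 = 1
s2 (pos 2,3,6,7,10,11,14,15): 0⊕1⊕0⊕1⊕1⊕0⊕1⊕0 = 0
s4 (pos 4,5,6,7,12,13,14,15): 1⊕1⊕0⊕1⊕1⊕1⊕1⊕0 = 0
s8 (pos 8,9,10,11,12,13,14,15): 1⊕1⊕1⊕0⊕1⊕1⊕1⊕0 = 0
Syndrome s8…s1 = 0001 → error at position 1.
Flip position 1: 001110111101110 → 101110111101110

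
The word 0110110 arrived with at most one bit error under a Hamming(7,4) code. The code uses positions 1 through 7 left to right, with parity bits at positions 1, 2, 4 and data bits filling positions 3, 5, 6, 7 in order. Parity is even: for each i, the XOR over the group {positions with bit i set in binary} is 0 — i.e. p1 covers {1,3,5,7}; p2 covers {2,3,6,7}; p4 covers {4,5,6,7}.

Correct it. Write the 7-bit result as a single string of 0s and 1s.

s1 (pos 1,3,5,7): 0⊕1⊕1⊕0 = 0
s2 (pos 2,3,6,7): 1⊕1⊕1⊕0 = 1
s4 (pos 4,5,6,7): 0⊕1⊕1⊕0 = 0
Syndrome s4…s1 = 010 → error at position 2.
Flip position 2: 0110110 → 0010110

0010110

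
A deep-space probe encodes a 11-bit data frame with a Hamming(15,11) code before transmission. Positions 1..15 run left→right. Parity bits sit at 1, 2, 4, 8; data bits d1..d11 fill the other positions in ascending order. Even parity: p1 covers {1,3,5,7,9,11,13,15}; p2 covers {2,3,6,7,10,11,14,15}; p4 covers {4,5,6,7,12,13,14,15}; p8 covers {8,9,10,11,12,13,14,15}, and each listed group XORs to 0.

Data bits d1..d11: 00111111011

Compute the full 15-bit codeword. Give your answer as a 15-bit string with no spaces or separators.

000101101111011

Place data at non-parity positions: p1 p2 0 p4 0 1 1 p8 1 1 1 1 0 1 1
p1 (pos 1,3,5,7,9,11,13,15): XOR of data positions = 0⊕0⊕1⊕1⊕1⊕0⊕1 = 0
p2 (pos 2,3,6,7,10,11,14,15): XOR of data positions = 0⊕1⊕1⊕1⊕1⊕1⊕1 = 0
p4 (pos 4,5,6,7,12,13,14,15): XOR of data positions = 0⊕1⊕1⊕1⊕0⊕1⊕1 = 1
p8 (pos 8,9,10,11,12,13,14,15): XOR of data positions = 1⊕1⊕1⊕1⊕0⊕1⊕1 = 0
Codeword: 000101101111011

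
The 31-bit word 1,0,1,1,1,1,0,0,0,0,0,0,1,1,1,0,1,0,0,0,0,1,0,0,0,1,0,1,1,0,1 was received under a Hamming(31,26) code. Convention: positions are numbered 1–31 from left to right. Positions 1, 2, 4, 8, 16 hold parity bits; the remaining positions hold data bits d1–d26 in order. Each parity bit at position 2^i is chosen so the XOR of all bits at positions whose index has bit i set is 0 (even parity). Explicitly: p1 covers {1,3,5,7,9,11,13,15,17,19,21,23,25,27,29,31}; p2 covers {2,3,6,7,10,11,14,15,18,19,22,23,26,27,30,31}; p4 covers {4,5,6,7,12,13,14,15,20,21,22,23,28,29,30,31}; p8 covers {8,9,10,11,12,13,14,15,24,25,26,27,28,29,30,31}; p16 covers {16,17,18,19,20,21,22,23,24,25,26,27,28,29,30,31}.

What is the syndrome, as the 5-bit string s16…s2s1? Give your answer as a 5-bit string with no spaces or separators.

01010

s1 (pos 1,3,5,7,9,11,13,15,17,19,21,23,25,27,29,31): 1⊕1⊕1⊕0⊕0⊕0⊕1⊕1⊕1⊕0⊕0⊕0⊕0⊕0⊕1⊕1 = 0
s2 (pos 2,3,6,7,10,11,14,15,18,19,22,23,26,27,30,31): 0⊕1⊕1⊕0⊕0⊕0⊕1⊕1⊕0⊕0⊕1⊕0⊕1⊕0⊕0⊕1 = 1
s4 (pos 4,5,6,7,12,13,14,15,20,21,22,23,28,29,30,31): 1⊕1⊕1⊕0⊕0⊕1⊕1⊕1⊕0⊕0⊕1⊕0⊕1⊕1⊕0⊕1 = 0
s8 (pos 8,9,10,11,12,13,14,15,24,25,26,27,28,29,30,31): 0⊕0⊕0⊕0⊕0⊕1⊕1⊕1⊕0⊕0⊕1⊕0⊕1⊕1⊕0⊕1 = 1
s16 (pos 16,17,18,19,20,21,22,23,24,25,26,27,28,29,30,31): 0⊕1⊕0⊕0⊕0⊕0⊕1⊕0⊕0⊕0⊕1⊕0⊕1⊕1⊕0⊕1 = 0
Syndrome s16…s1 = 01010 → error at position 10.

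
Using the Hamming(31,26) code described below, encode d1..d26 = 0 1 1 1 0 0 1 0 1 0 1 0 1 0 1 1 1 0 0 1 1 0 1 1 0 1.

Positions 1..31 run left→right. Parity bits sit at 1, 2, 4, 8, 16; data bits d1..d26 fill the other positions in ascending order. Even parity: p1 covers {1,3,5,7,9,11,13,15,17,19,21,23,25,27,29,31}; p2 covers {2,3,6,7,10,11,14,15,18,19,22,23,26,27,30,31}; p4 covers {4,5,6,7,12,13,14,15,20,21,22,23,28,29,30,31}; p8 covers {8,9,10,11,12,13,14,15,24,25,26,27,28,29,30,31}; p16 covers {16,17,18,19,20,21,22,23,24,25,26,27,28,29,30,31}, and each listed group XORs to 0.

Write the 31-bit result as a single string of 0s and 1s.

1001111000101011010111001101101

Place data at non-parity positions: p1 p2 0 p4 1 1 1 p8 0 0 1 0 1 0 1 p16 0 1 0 1 1 1 0 0 1 1 0 1 1 0 1
p1 (pos 1,3,5,7,9,11,13,15,17,19,21,23,25,27,29,31): XOR of data positions = 0⊕1⊕1⊕0⊕1⊕1⊕1⊕0⊕0⊕1⊕0⊕1⊕0⊕1⊕1 = 1
p2 (pos 2,3,6,7,10,11,14,15,18,19,22,23,26,27,30,31): XOR of data positions = 0⊕1⊕1⊕0⊕1⊕0⊕1⊕1⊕0⊕1⊕0⊕1⊕0⊕0⊕1 = 0
p4 (pos 4,5,6,7,12,13,14,15,20,21,22,23,28,29,30,31): XOR of data positions = 1⊕1⊕1⊕0⊕1⊕0⊕1⊕1⊕1⊕1⊕0⊕1⊕1⊕0⊕1 = 1
p8 (pos 8,9,10,11,12,13,14,15,24,25,26,27,28,29,30,31): XOR of data positions = 0⊕0⊕1⊕0⊕1⊕0⊕1⊕0⊕1⊕1⊕0⊕1⊕1⊕0⊕1 = 0
p16 (pos 16,17,18,19,20,21,22,23,24,25,26,27,28,29,30,31): XOR of data positions = 0⊕1⊕0⊕1⊕1⊕1⊕0⊕0⊕1⊕1⊕0⊕1⊕1⊕0⊕1 = 1
Codeword: 1001111000101011010111001101101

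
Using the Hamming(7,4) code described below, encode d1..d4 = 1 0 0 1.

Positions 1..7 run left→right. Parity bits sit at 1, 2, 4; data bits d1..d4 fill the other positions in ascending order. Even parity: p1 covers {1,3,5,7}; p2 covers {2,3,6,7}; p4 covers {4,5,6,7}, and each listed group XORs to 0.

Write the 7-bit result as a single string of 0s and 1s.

0011001

Place data at non-parity positions: p1 p2 1 p4 0 0 1
p1 (pos 1,3,5,7): XOR of data positions = 1⊕0⊕1 = 0
p2 (pos 2,3,6,7): XOR of data positions = 1⊕0⊕1 = 0
p4 (pos 4,5,6,7): XOR of data positions = 0⊕0⊕1 = 1
Codeword: 0011001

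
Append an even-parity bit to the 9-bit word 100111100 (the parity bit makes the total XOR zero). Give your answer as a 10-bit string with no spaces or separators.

XOR of the 9 data bits: 1⊕0⊕0⊕1⊕1⊕1⊕1⊕0⊕0 = 1
Parity bit = 1 (so all 10 bits XOR to 0).

1001111001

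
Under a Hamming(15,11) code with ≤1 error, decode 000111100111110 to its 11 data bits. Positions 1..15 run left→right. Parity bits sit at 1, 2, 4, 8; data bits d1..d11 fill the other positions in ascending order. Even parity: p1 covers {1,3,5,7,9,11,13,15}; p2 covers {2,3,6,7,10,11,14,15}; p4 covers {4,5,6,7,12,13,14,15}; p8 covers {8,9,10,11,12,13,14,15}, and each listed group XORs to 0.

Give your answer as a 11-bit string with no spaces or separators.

01110111100

s1 (pos 1,3,5,7,9,11,13,15): 0⊕0⊕1⊕1⊕0⊕1⊕1⊕0 = 0
s2 (pos 2,3,6,7,10,11,14,15): 0⊕0⊕1⊕1⊕1⊕1⊕1⊕0 = 1
s4 (pos 4,5,6,7,12,13,14,15): 1⊕1⊕1⊕1⊕1⊕1⊕1⊕0 = 1
s8 (pos 8,9,10,11,12,13,14,15): 0⊕0⊕1⊕1⊕1⊕1⊕1⊕0 = 1
Syndrome s8…s1 = 1110 → error at position 14.
Flip position 14: 000111100111110 → 000111100111100
Read data bits from positions 3,5,6,7,9,10,11,12,13,14,15: 01110111100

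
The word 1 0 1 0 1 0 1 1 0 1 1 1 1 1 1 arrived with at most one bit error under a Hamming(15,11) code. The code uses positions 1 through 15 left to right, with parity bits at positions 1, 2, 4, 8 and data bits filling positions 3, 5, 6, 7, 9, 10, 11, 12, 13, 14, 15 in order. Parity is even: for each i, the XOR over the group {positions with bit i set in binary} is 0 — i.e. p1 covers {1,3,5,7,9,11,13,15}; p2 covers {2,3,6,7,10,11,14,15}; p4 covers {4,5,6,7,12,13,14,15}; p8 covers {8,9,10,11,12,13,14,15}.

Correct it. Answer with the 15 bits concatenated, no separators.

101010111111111

s1 (pos 1,3,5,7,9,11,13,15): 1⊕1⊕1⊕1⊕0⊕1⊕1⊕1 = 1
s2 (pos 2,3,6,7,10,11,14,15): 0⊕1⊕0⊕1⊕1⊕1⊕1⊕1 = 0
s4 (pos 4,5,6,7,12,13,14,15): 0⊕1⊕0⊕1⊕1⊕1⊕1⊕1 = 0
s8 (pos 8,9,10,11,12,13,14,15): 1⊕0⊕1⊕1⊕1⊕1⊕1⊕1 = 1
Syndrome s8…s1 = 1001 → error at position 9.
Flip position 9: 101010110111111 → 101010111111111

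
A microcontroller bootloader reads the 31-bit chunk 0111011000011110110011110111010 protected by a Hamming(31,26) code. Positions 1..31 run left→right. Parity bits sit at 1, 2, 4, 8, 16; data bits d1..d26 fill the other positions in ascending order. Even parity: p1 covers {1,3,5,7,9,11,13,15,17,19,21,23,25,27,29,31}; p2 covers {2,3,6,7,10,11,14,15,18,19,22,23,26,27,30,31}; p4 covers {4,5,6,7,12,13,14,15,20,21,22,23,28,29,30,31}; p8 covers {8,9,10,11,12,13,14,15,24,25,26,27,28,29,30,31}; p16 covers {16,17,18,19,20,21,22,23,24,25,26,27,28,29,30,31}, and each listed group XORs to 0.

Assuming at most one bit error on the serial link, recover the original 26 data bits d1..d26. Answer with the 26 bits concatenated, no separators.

10110001111110011110111010

s1 (pos 1,3,5,7,9,11,13,15,17,19,21,23,25,27,29,31): 0⊕1⊕0⊕1⊕0⊕0⊕1⊕1⊕1⊕0⊕1⊕1⊕0⊕1⊕0⊕0 = 0
s2 (pos 2,3,6,7,10,11,14,15,18,19,22,23,26,27,30,31): 1⊕1⊕1⊕1⊕0⊕0⊕1⊕1⊕1⊕0⊕1⊕1⊕1⊕1⊕1⊕0 = 0
s4 (pos 4,5,6,7,12,13,14,15,20,21,22,23,28,29,30,31): 1⊕0⊕1⊕1⊕1⊕1⊕1⊕1⊕0⊕1⊕1⊕1⊕1⊕0⊕1⊕0 = 0
s8 (pos 8,9,10,11,12,13,14,15,24,25,26,27,28,29,30,31): 0⊕0⊕0⊕0⊕1⊕1⊕1⊕1⊕1⊕0⊕1⊕1⊕1⊕0⊕1⊕0 = 1
s16 (pos 16,17,18,19,20,21,22,23,24,25,26,27,28,29,30,31): 0⊕1⊕1⊕0⊕0⊕1⊕1⊕1⊕1⊕0⊕1⊕1⊕1⊕0⊕1⊕0 = 0
Syndrome s16…s1 = 01000 → error at position 8.
Flip position 8: 0111011000011110110011110111010 → 0111011100011110110011110111010
Read data bits from positions 3,5,6,7,9,10,11,12,13,14,15,17,18,19,20,21,22,23,24,25,26,27,28,29,30,31: 10110001111110011110111010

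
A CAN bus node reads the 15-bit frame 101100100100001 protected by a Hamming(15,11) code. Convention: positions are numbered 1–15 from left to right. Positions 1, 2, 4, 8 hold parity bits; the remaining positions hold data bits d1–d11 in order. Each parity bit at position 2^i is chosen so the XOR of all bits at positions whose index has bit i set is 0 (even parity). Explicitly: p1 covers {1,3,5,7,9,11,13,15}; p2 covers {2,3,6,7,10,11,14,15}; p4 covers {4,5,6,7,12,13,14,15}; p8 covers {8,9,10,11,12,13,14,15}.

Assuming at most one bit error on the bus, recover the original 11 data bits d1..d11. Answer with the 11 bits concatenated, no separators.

s1 (pos 1,3,5,7,9,11,13,15): 1⊕1⊕0⊕1⊕0⊕0⊕0⊕1 = 0
s2 (pos 2,3,6,7,10,11,14,15): 0⊕1⊕0⊕1⊕1⊕0⊕0⊕1 = 0
s4 (pos 4,5,6,7,12,13,14,15): 1⊕0⊕0⊕1⊕0⊕0⊕0⊕1 = 1
s8 (pos 8,9,10,11,12,13,14,15): 0⊕0⊕1⊕0⊕0⊕0⊕0⊕1 = 0
Syndrome s8…s1 = 0100 → error at position 4.
Flip position 4: 101100100100001 → 101000100100001
Read data bits from positions 3,5,6,7,9,10,11,12,13,14,15: 10010100001

10010100001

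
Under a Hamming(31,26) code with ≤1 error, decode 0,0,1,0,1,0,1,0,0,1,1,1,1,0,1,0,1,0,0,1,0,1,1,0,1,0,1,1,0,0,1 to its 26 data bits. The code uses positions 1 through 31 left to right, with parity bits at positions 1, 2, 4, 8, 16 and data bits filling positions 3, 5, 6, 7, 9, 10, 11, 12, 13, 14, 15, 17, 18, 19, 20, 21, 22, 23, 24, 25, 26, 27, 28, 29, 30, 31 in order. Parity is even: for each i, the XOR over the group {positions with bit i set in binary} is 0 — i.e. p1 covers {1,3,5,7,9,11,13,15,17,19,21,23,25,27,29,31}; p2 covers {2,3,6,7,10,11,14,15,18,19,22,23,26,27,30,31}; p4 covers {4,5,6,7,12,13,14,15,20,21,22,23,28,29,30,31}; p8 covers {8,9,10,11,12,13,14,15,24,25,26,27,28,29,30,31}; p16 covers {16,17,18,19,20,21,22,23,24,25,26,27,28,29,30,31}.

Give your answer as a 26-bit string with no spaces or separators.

s1 (pos 1,3,5,7,9,11,13,15,17,19,21,23,25,27,29,31): 0⊕1⊕1⊕1⊕0⊕1⊕1⊕1⊕1⊕0⊕0⊕1⊕1⊕1⊕0⊕1 = 1
s2 (pos 2,3,6,7,10,11,14,15,18,19,22,23,26,27,30,31): 0⊕1⊕0⊕1⊕1⊕1⊕0⊕1⊕0⊕0⊕1⊕1⊕0⊕1⊕0⊕1 = 1
s4 (pos 4,5,6,7,12,13,14,15,20,21,22,23,28,29,30,31): 0⊕1⊕0⊕1⊕1⊕1⊕0⊕1⊕1⊕0⊕1⊕1⊕1⊕0⊕0⊕1 = 0
s8 (pos 8,9,10,11,12,13,14,15,24,25,26,27,28,29,30,31): 0⊕0⊕1⊕1⊕1⊕1⊕0⊕1⊕0⊕1⊕0⊕1⊕1⊕0⊕0⊕1 = 1
s16 (pos 16,17,18,19,20,21,22,23,24,25,26,27,28,29,30,31): 0⊕1⊕0⊕0⊕1⊕0⊕1⊕1⊕0⊕1⊕0⊕1⊕1⊕0⊕0⊕1 = 0
Syndrome s16…s1 = 01011 → error at position 11.
Flip position 11: 0010101001111010100101101011001 → 0010101001011010100101101011001
Read data bits from positions 3,5,6,7,9,10,11,12,13,14,15,17,18,19,20,21,22,23,24,25,26,27,28,29,30,31: 11010101101100101101011001

11010101101100101101011001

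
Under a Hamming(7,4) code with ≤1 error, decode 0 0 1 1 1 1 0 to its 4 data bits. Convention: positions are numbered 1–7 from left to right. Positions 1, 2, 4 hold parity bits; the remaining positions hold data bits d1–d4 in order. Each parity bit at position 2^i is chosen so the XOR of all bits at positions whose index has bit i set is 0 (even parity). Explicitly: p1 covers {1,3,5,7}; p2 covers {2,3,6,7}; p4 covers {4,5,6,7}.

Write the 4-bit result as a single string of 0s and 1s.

1110

s1 (pos 1,3,5,7): 0⊕1⊕1⊕0 = 0
s2 (pos 2,3,6,7): 0⊕1⊕1⊕0 = 0
s4 (pos 4,5,6,7): 1⊕1⊕1⊕0 = 1
Syndrome s4…s1 = 100 → error at position 4.
Flip position 4: 0011110 → 0010110
Read data bits from positions 3,5,6,7: 1110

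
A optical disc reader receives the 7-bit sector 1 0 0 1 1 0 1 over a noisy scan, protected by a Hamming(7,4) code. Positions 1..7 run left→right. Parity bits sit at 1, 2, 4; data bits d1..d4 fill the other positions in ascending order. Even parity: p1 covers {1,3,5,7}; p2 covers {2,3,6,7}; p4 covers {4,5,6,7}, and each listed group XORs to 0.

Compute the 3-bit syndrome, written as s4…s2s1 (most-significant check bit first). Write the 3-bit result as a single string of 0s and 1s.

s1 (pos 1,3,5,7): 1⊕0⊕1⊕1 = 1
s2 (pos 2,3,6,7): 0⊕0⊕0⊕1 = 1
s4 (pos 4,5,6,7): 1⊕1⊕0⊕1 = 1
Syndrome s4…s1 = 111 → error at position 7.

111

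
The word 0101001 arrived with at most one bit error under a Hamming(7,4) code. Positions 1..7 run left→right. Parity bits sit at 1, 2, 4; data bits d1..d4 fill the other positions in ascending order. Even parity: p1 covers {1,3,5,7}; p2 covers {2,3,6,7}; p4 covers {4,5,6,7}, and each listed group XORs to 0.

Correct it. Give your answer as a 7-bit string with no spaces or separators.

1101001

s1 (pos 1,3,5,7): 0⊕0⊕0⊕1 = 1
s2 (pos 2,3,6,7): 1⊕0⊕0⊕1 = 0
s4 (pos 4,5,6,7): 1⊕0⊕0⊕1 = 0
Syndrome s4…s1 = 001 → error at position 1.
Flip position 1: 0101001 → 1101001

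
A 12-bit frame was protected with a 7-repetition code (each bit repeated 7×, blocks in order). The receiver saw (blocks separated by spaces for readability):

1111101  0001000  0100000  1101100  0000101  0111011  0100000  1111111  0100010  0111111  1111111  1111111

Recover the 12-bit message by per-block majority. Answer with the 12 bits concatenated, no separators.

100101010111

Block 1 (1111101): 6 ones → 1
Block 2 (0001000): 1 one → 0
Block 3 (0100000): 1 one → 0
Block 4 (1101100): 4 ones → 1
Block 5 (0000101): 2 ones → 0
Block 6 (0111011): 5 ones → 1
Block 7 (0100000): 1 one → 0
Block 8 (1111111): 7 ones → 1
Block 9 (0100010): 2 ones → 0
Block 10 (0111111): 6 ones → 1
Block 11 (1111111): 7 ones → 1
Block 12 (1111111): 7 ones → 1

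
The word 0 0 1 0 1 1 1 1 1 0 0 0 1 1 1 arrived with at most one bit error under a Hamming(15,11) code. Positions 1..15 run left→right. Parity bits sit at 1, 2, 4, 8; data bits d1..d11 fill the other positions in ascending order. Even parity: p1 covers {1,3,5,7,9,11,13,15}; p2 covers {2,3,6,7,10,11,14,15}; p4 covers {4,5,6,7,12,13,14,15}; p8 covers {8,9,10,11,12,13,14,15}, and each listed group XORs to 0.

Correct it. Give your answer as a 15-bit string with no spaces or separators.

s1 (pos 1,3,5,7,9,11,13,15): 0⊕1⊕1⊕1⊕1⊕0⊕1⊕1 = 0
s2 (pos 2,3,6,7,10,11,14,15): 0⊕1⊕1⊕1⊕0⊕0⊕1⊕1 = 1
s4 (pos 4,5,6,7,12,13,14,15): 0⊕1⊕1⊕1⊕0⊕1⊕1⊕1 = 0
s8 (pos 8,9,10,11,12,13,14,15): 1⊕1⊕0⊕0⊕0⊕1⊕1⊕1 = 1
Syndrome s8…s1 = 1010 → error at position 10.
Flip position 10: 001011111000111 → 001011111100111

001011111100111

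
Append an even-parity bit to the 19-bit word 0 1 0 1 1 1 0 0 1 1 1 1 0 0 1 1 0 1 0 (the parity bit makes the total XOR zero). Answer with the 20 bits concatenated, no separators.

XOR of the 19 data bits: 0⊕1⊕0⊕1⊕1⊕1⊕0⊕0⊕1⊕1⊕1⊕1⊕0⊕0⊕1⊕1⊕0⊕1⊕0 = 1
Parity bit = 1 (so all 20 bits XOR to 0).

01011100111100110101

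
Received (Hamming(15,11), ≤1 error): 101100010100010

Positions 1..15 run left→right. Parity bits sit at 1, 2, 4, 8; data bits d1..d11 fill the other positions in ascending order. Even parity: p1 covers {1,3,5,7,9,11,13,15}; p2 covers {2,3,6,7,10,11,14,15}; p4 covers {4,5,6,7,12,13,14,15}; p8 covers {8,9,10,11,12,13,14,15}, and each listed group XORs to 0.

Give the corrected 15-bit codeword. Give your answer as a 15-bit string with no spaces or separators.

s1 (pos 1,3,5,7,9,11,13,15): 1⊕1⊕0⊕0⊕0⊕0⊕0⊕0 = 0
s2 (pos 2,3,6,7,10,11,14,15): 0⊕1⊕0⊕0⊕1⊕0⊕1⊕0 = 1
s4 (pos 4,5,6,7,12,13,14,15): 1⊕0⊕0⊕0⊕0⊕0⊕1⊕0 = 0
s8 (pos 8,9,10,11,12,13,14,15): 1⊕0⊕1⊕0⊕0⊕0⊕1⊕0 = 1
Syndrome s8…s1 = 1010 → error at position 10.
Flip position 10: 101100010100010 → 101100010000010

101100010000010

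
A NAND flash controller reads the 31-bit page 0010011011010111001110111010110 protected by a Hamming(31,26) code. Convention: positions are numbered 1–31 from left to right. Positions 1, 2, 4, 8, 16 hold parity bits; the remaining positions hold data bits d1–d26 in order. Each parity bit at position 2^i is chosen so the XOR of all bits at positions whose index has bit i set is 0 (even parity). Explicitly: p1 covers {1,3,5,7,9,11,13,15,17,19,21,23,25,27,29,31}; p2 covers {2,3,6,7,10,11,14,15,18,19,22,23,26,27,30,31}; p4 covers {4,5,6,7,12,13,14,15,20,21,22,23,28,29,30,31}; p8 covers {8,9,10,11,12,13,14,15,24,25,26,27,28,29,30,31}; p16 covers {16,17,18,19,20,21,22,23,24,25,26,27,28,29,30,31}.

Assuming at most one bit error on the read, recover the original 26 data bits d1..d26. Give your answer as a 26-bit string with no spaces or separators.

10111101011001110111010110

s1 (pos 1,3,5,7,9,11,13,15,17,19,21,23,25,27,29,31): 0⊕1⊕0⊕1⊕1⊕0⊕0⊕1⊕0⊕1⊕1⊕1⊕1⊕1⊕1⊕0 = 0
s2 (pos 2,3,6,7,10,11,14,15,18,19,22,23,26,27,30,31): 0⊕1⊕1⊕1⊕1⊕0⊕1⊕1⊕0⊕1⊕0⊕1⊕0⊕1⊕1⊕0 = 0
s4 (pos 4,5,6,7,12,13,14,15,20,21,22,23,28,29,30,31): 0⊕0⊕1⊕1⊕1⊕0⊕1⊕1⊕1⊕1⊕0⊕1⊕0⊕1⊕1⊕0 = 0
s8 (pos 8,9,10,11,12,13,14,15,24,25,26,27,28,29,30,31): 0⊕1⊕1⊕0⊕1⊕0⊕1⊕1⊕1⊕1⊕0⊕1⊕0⊕1⊕1⊕0 = 0
s16 (pos 16,17,18,19,20,21,22,23,24,25,26,27,28,29,30,31): 1⊕0⊕0⊕1⊕1⊕1⊕0⊕1⊕1⊕1⊕0⊕1⊕0⊕1⊕1⊕0 = 0
Syndrome s16…s1 = 00000 → no error.
Read data bits from positions 3,5,6,7,9,10,11,12,13,14,15,17,18,19,20,21,22,23,24,25,26,27,28,29,30,31: 10111101011001110111010110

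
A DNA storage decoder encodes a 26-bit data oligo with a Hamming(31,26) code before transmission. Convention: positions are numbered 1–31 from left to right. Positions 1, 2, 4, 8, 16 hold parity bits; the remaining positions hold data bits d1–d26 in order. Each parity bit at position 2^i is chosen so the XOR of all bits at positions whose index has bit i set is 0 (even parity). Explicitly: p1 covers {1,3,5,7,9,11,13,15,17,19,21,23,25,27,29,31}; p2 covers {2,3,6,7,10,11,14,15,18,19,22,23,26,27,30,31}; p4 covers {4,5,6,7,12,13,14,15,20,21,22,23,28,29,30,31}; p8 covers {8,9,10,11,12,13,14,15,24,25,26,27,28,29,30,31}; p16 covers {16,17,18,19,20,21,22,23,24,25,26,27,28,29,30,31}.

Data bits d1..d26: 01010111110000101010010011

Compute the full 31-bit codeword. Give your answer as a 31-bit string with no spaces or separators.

Place data at non-parity positions: p1 p2 0 p4 1 0 1 p8 0 1 1 1 1 1 0 p16 0 0 0 1 0 1 0 1 0 0 1 0 0 1 1
p1 (pos 1,3,5,7,9,11,13,15,17,19,21,23,25,27,29,31): XOR of data positions = 0⊕1⊕1⊕0⊕1⊕1⊕0⊕0⊕0⊕0⊕0⊕0⊕1⊕0⊕1 = 0
p2 (pos 2,3,6,7,10,11,14,15,18,19,22,23,26,27,30,31): XOR of data positions = 0⊕0⊕1⊕1⊕1⊕1⊕0⊕0⊕0⊕1⊕0⊕0⊕1⊕1⊕1 = 0
p4 (pos 4,5,6,7,12,13,14,15,20,21,22,23,28,29,30,31): XOR of data positions = 1⊕0⊕1⊕1⊕1⊕1⊕0⊕1⊕0⊕1⊕0⊕0⊕0⊕1⊕1 = 1
p8 (pos 8,9,10,11,12,13,14,15,24,25,26,27,28,29,30,31): XOR of data positions = 0⊕1⊕1⊕1⊕1⊕1⊕0⊕1⊕0⊕0⊕1⊕0⊕0⊕1⊕1 = 1
p16 (pos 16,17,18,19,20,21,22,23,24,25,26,27,28,29,30,31): XOR of data positions = 0⊕0⊕0⊕1⊕0⊕1⊕0⊕1⊕0⊕0⊕1⊕0⊕0⊕1⊕1 = 0
Codeword: 0001101101111100000101010010011

0001101101111100000101010010011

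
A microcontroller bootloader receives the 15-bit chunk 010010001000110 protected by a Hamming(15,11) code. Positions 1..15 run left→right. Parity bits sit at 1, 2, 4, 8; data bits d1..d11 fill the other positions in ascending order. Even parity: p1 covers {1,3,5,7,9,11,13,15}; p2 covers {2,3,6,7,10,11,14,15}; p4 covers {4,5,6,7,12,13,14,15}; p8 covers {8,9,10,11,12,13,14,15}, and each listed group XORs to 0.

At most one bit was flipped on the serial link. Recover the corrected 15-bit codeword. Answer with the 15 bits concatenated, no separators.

s1 (pos 1,3,5,7,9,11,13,15): 0⊕0⊕1⊕0⊕1⊕0⊕1⊕0 = 1
s2 (pos 2,3,6,7,10,11,14,15): 1⊕0⊕0⊕0⊕0⊕0⊕1⊕0 = 0
s4 (pos 4,5,6,7,12,13,14,15): 0⊕1⊕0⊕0⊕0⊕1⊕1⊕0 = 1
s8 (pos 8,9,10,11,12,13,14,15): 0⊕1⊕0⊕0⊕0⊕1⊕1⊕0 = 1
Syndrome s8…s1 = 1101 → error at position 13.
Flip position 13: 010010001000110 → 010010001000010

010010001000010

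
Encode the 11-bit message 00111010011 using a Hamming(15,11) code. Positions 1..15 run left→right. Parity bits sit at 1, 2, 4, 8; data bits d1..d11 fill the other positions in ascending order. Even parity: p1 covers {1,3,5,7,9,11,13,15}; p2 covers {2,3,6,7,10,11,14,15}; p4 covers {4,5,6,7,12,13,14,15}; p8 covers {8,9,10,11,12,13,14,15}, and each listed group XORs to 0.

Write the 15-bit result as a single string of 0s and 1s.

010001101010011

Place data at non-parity positions: p1 p2 0 p4 0 1 1 p8 1 0 1 0 0 1 1
p1 (pos 1,3,5,7,9,11,13,15): XOR of data positions = 0⊕0⊕1⊕1⊕1⊕0⊕1 = 0
p2 (pos 2,3,6,7,10,11,14,15): XOR of data positions = 0⊕1⊕1⊕0⊕1⊕1⊕1 = 1
p4 (pos 4,5,6,7,12,13,14,15): XOR of data positions = 0⊕1⊕1⊕0⊕0⊕1⊕1 = 0
p8 (pos 8,9,10,11,12,13,14,15): XOR of data positions = 1⊕0⊕1⊕0⊕0⊕1⊕1 = 0
Codeword: 010001101010011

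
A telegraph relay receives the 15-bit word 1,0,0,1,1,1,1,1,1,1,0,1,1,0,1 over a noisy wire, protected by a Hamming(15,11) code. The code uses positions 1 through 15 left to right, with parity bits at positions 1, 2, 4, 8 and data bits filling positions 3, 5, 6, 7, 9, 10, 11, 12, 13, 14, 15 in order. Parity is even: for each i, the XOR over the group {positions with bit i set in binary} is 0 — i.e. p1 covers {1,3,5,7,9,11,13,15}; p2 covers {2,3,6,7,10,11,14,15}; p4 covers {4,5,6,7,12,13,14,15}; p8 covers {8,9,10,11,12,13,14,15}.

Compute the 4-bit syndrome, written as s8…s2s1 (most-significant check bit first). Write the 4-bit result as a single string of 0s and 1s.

0100

s1 (pos 1,3,5,7,9,11,13,15): 1⊕0⊕1⊕1⊕1⊕0⊕1⊕1 = 0
s2 (pos 2,3,6,7,10,11,14,15): 0⊕0⊕1⊕1⊕1⊕0⊕0⊕1 = 0
s4 (pos 4,5,6,7,12,13,14,15): 1⊕1⊕1⊕1⊕1⊕1⊕0⊕1 = 1
s8 (pos 8,9,10,11,12,13,14,15): 1⊕1⊕1⊕0⊕1⊕1⊕0⊕1 = 0
Syndrome s8…s1 = 0100 → error at position 4.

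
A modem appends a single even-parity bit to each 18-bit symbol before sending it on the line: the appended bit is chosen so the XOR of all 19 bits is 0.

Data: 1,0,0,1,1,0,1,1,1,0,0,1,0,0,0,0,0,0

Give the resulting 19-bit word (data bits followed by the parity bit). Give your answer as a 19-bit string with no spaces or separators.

1001101110010000001

XOR of the 18 data bits: 1⊕0⊕0⊕1⊕1⊕0⊕1⊕1⊕1⊕0⊕0⊕1⊕0⊕0⊕0⊕0⊕0⊕0 = 1
Parity bit = 1 (so all 19 bits XOR to 0).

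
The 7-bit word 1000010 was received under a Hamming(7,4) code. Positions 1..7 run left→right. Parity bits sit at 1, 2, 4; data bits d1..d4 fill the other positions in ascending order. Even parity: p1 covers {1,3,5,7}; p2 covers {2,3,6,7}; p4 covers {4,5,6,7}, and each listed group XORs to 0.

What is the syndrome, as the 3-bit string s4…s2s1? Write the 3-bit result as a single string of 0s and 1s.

111

s1 (pos 1,3,5,7): 1⊕0⊕0⊕0 = 1
s2 (pos 2,3,6,7): 0⊕0⊕1⊕0 = 1
s4 (pos 4,5,6,7): 0⊕0⊕1⊕0 = 1
Syndrome s4…s1 = 111 → error at position 7.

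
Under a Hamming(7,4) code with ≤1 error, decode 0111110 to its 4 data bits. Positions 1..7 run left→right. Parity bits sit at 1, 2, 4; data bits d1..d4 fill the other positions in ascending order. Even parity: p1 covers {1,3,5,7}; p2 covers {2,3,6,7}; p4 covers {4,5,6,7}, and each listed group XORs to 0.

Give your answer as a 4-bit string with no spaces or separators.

1100

s1 (pos 1,3,5,7): 0⊕1⊕1⊕0 = 0
s2 (pos 2,3,6,7): 1⊕1⊕1⊕0 = 1
s4 (pos 4,5,6,7): 1⊕1⊕1⊕0 = 1
Syndrome s4…s1 = 110 → error at position 6.
Flip position 6: 0111110 → 0111100
Read data bits from positions 3,5,6,7: 1100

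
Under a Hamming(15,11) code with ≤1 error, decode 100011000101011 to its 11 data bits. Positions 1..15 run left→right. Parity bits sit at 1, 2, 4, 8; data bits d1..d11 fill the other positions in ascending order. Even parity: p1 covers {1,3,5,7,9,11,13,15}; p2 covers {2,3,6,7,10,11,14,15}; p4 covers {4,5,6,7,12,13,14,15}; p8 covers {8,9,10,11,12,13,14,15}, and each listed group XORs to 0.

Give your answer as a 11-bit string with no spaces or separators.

s1 (pos 1,3,5,7,9,11,13,15): 1⊕0⊕1⊕0⊕0⊕0⊕0⊕1 = 1
s2 (pos 2,3,6,7,10,11,14,15): 0⊕0⊕1⊕0⊕1⊕0⊕1⊕1 = 0
s4 (pos 4,5,6,7,12,13,14,15): 0⊕1⊕1⊕0⊕1⊕0⊕1⊕1 = 1
s8 (pos 8,9,10,11,12,13,14,15): 0⊕0⊕1⊕0⊕1⊕0⊕1⊕1 = 0
Syndrome s8…s1 = 0101 → error at position 5.
Flip position 5: 100011000101011 → 100001000101011
Read data bits from positions 3,5,6,7,9,10,11,12,13,14,15: 00100101011

00100101011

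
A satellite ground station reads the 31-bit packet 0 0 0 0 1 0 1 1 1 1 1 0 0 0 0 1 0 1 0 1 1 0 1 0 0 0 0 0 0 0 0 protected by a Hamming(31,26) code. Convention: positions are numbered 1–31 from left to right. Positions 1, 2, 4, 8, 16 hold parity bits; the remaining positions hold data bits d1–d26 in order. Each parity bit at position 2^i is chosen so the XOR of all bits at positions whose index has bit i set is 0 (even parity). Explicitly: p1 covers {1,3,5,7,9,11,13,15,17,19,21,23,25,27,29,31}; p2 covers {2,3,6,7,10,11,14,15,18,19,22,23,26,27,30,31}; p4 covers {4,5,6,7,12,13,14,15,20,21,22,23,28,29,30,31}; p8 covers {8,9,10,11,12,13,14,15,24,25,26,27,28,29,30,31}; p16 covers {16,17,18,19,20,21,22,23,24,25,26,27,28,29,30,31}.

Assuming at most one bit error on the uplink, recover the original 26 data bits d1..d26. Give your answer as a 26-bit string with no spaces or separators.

s1 (pos 1,3,5,7,9,11,13,15,17,19,21,23,25,27,29,31): 0⊕0⊕1⊕1⊕1⊕1⊕0⊕0⊕0⊕0⊕1⊕1⊕0⊕0⊕0⊕0 = 0
s2 (pos 2,3,6,7,10,11,14,15,18,19,22,23,26,27,30,31): 0⊕0⊕0⊕1⊕1⊕1⊕0⊕0⊕1⊕0⊕0⊕1⊕0⊕0⊕0⊕0 = 1
s4 (pos 4,5,6,7,12,13,14,15,20,21,22,23,28,29,30,31): 0⊕1⊕0⊕1⊕0⊕0⊕0⊕0⊕1⊕1⊕0⊕1⊕0⊕0⊕0⊕0 = 1
s8 (pos 8,9,10,11,12,13,14,15,24,25,26,27,28,29,30,31): 1⊕1⊕1⊕1⊕0⊕0⊕0⊕0⊕0⊕0⊕0⊕0⊕0⊕0⊕0⊕0 = 0
s16 (pos 16,17,18,19,20,21,22,23,24,25,26,27,28,29,30,31): 1⊕0⊕1⊕0⊕1⊕1⊕0⊕1⊕0⊕0⊕0⊕0⊕0⊕0⊕0⊕0 = 1
Syndrome s16…s1 = 10110 → error at position 22.
Flip position 22: 0000101111100001010110100000000 → 0000101111100001010111100000000
Read data bits from positions 3,5,6,7,9,10,11,12,13,14,15,17,18,19,20,21,22,23,24,25,26,27,28,29,30,31: 01011110000010111100000000

01011110000010111100000000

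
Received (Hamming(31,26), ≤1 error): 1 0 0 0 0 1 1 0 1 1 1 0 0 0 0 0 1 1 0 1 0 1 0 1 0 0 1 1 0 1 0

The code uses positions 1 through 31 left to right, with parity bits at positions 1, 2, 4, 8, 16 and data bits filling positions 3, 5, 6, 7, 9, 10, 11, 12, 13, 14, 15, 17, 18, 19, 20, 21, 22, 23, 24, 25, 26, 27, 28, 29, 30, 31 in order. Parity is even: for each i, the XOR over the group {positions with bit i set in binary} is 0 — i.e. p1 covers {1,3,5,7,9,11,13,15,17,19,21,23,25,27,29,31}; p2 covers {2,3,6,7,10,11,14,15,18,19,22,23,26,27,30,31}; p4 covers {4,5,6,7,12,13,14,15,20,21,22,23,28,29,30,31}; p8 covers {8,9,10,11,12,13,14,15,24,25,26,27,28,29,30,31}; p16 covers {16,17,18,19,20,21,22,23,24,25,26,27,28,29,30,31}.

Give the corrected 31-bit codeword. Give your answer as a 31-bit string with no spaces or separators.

1000011111100000110101010011010

s1 (pos 1,3,5,7,9,11,13,15,17,19,21,23,25,27,29,31): 1⊕0⊕0⊕1⊕1⊕1⊕0⊕0⊕1⊕0⊕0⊕0⊕0⊕1⊕0⊕0 = 0
s2 (pos 2,3,6,7,10,11,14,15,18,19,22,23,26,27,30,31): 0⊕0⊕1⊕1⊕1⊕1⊕0⊕0⊕1⊕0⊕1⊕0⊕0⊕1⊕1⊕0 = 0
s4 (pos 4,5,6,7,12,13,14,15,20,21,22,23,28,29,30,31): 0⊕0⊕1⊕1⊕0⊕0⊕0⊕0⊕1⊕0⊕1⊕0⊕1⊕0⊕1⊕0 = 0
s8 (pos 8,9,10,11,12,13,14,15,24,25,26,27,28,29,30,31): 0⊕1⊕1⊕1⊕0⊕0⊕0⊕0⊕1⊕0⊕0⊕1⊕1⊕0⊕1⊕0 = 1
s16 (pos 16,17,18,19,20,21,22,23,24,25,26,27,28,29,30,31): 0⊕1⊕1⊕0⊕1⊕0⊕1⊕0⊕1⊕0⊕0⊕1⊕1⊕0⊕1⊕0 = 0
Syndrome s16…s1 = 01000 → error at position 8.
Flip position 8: 1000011011100000110101010011010 → 1000011111100000110101010011010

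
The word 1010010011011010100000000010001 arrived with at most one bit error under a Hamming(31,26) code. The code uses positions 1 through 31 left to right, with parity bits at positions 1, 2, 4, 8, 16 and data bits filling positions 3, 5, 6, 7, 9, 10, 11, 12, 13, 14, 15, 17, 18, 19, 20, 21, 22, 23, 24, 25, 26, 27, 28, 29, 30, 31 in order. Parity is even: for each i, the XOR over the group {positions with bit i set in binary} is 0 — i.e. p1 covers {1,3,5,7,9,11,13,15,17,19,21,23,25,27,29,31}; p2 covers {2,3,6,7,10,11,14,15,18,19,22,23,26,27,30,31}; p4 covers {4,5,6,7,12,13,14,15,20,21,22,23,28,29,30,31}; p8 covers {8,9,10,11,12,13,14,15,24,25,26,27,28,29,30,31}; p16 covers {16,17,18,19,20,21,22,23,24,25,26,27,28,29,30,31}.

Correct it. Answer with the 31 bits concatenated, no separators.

s1 (pos 1,3,5,7,9,11,13,15,17,19,21,23,25,27,29,31): 1⊕1⊕0⊕0⊕1⊕0⊕1⊕1⊕1⊕0⊕0⊕0⊕0⊕1⊕0⊕1 = 0
s2 (pos 2,3,6,7,10,11,14,15,18,19,22,23,26,27,30,31): 0⊕1⊕1⊕0⊕1⊕0⊕0⊕1⊕0⊕0⊕0⊕0⊕0⊕1⊕0⊕1 = 0
s4 (pos 4,5,6,7,12,13,14,15,20,21,22,23,28,29,30,31): 0⊕0⊕1⊕0⊕1⊕1⊕0⊕1⊕0⊕0⊕0⊕0⊕0⊕0⊕0⊕1 = 1
s8 (pos 8,9,10,11,12,13,14,15,24,25,26,27,28,29,30,31): 0⊕1⊕1⊕0⊕1⊕1⊕0⊕1⊕0⊕0⊕0⊕1⊕0⊕0⊕0⊕1 = 1
s16 (pos 16,17,18,19,20,21,22,23,24,25,26,27,28,29,30,31): 0⊕1⊕0⊕0⊕0⊕0⊕0⊕0⊕0⊕0⊕0⊕1⊕0⊕0⊕0⊕1 = 1
Syndrome s16…s1 = 11100 → error at position 28.
Flip position 28: 1010010011011010100000000010001 → 1010010011011010100000000011001

1010010011011010100000000011001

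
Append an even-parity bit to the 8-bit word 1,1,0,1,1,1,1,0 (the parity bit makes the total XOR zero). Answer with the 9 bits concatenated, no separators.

110111100

XOR of the 8 data bits: 1⊕1⊕0⊕1⊕1⊕1⊕1⊕0 = 0
Parity bit = 0 (so all 9 bits XOR to 0).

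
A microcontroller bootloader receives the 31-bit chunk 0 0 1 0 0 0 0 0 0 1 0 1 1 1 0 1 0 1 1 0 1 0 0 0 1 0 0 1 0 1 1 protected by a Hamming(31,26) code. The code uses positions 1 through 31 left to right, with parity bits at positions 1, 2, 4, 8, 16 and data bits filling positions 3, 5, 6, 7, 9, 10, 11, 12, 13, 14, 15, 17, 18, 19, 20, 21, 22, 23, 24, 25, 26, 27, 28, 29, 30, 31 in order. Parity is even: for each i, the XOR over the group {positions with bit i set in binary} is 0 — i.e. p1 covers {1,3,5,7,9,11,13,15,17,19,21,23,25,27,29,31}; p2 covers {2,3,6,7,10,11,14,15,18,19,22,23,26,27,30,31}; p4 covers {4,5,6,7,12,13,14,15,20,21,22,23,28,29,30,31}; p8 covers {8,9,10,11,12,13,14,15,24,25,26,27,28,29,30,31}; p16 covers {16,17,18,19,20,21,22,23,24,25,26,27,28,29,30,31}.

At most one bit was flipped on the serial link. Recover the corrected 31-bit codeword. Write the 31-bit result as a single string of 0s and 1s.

s1 (pos 1,3,5,7,9,11,13,15,17,19,21,23,25,27,29,31): 0⊕1⊕0⊕0⊕0⊕0⊕1⊕0⊕0⊕1⊕1⊕0⊕1⊕0⊕0⊕1 = 0
s2 (pos 2,3,6,7,10,11,14,15,18,19,22,23,26,27,30,31): 0⊕1⊕0⊕0⊕1⊕0⊕1⊕0⊕1⊕1⊕0⊕0⊕0⊕0⊕1⊕1 = 1
s4 (pos 4,5,6,7,12,13,14,15,20,21,22,23,28,29,30,31): 0⊕0⊕0⊕0⊕1⊕1⊕1⊕0⊕0⊕1⊕0⊕0⊕1⊕0⊕1⊕1 = 1
s8 (pos 8,9,10,11,12,13,14,15,24,25,26,27,28,29,30,31): 0⊕0⊕1⊕0⊕1⊕1⊕1⊕0⊕0⊕1⊕0⊕0⊕1⊕0⊕1⊕1 = 0
s16 (pos 16,17,18,19,20,21,22,23,24,25,26,27,28,29,30,31): 1⊕0⊕1⊕1⊕0⊕1⊕0⊕0⊕0⊕1⊕0⊕0⊕1⊕0⊕1⊕1 = 0
Syndrome s16…s1 = 00110 → error at position 6.
Flip position 6: 0010000001011101011010001001011 → 0010010001011101011010001001011

0010010001011101011010001001011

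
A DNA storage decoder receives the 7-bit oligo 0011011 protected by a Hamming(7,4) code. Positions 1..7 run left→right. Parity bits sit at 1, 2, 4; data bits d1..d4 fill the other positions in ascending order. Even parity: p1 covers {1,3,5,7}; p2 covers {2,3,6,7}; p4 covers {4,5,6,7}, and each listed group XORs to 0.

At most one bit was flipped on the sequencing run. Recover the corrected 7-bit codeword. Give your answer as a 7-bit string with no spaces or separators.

0011001

s1 (pos 1,3,5,7): 0⊕1⊕0⊕1 = 0
s2 (pos 2,3,6,7): 0⊕1⊕1⊕1 = 1
s4 (pos 4,5,6,7): 1⊕0⊕1⊕1 = 1
Syndrome s4…s1 = 110 → error at position 6.
Flip position 6: 0011011 → 0011001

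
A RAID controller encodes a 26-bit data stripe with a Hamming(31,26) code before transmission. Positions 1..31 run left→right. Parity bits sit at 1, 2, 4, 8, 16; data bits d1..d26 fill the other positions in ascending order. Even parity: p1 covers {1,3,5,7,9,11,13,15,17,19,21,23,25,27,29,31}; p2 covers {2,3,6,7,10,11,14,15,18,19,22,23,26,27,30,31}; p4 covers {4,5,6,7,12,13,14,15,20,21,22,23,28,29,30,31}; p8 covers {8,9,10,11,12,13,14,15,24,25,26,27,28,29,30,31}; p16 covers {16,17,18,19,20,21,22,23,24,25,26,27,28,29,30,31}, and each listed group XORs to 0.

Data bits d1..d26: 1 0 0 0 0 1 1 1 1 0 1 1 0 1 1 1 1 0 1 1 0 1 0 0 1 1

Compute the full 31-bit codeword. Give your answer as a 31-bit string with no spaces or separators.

0110000001111010101111011010011

Place data at non-parity positions: p1 p2 1 p4 0 0 0 p8 0 1 1 1 1 0 1 p16 1 0 1 1 1 1 0 1 1 0 1 0 0 1 1
p1 (pos 1,3,5,7,9,11,13,15,17,19,21,23,25,27,29,31): XOR of data positions = 1⊕0⊕0⊕0⊕1⊕1⊕1⊕1⊕1⊕1⊕0⊕1⊕1⊕0⊕1 = 0
p2 (pos 2,3,6,7,10,11,14,15,18,19,22,23,26,27,30,31): XOR of data positions = 1⊕0⊕0⊕1⊕1⊕0⊕1⊕0⊕1⊕1⊕0⊕0⊕1⊕1⊕1 = 1
p4 (pos 4,5,6,7,12,13,14,15,20,21,22,23,28,29,30,31): XOR of data positions = 0⊕0⊕0⊕1⊕1⊕0⊕1⊕1⊕1⊕1⊕0⊕0⊕0⊕1⊕1 = 0
p8 (pos 8,9,10,11,12,13,14,15,24,25,26,27,28,29,30,31): XOR of data positions = 0⊕1⊕1⊕1⊕1⊕0⊕1⊕1⊕1⊕0⊕1⊕0⊕0⊕1⊕1 = 0
p16 (pos 16,17,18,19,20,21,22,23,24,25,26,27,28,29,30,31): XOR of data positions = 1⊕0⊕1⊕1⊕1⊕1⊕0⊕1⊕1⊕0⊕1⊕0⊕0⊕1⊕1 = 0
Codeword: 0110000001111010101111011010011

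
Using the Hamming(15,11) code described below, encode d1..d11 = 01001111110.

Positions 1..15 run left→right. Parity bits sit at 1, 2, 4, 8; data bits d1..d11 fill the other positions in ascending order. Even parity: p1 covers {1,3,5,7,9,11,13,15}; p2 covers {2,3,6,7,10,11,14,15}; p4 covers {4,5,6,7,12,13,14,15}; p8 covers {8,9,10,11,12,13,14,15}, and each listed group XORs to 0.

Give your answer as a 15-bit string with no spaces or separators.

010010001111110

Place data at non-parity positions: p1 p2 0 p4 1 0 0 p8 1 1 1 1 1 1 0
p1 (pos 1,3,5,7,9,11,13,15): XOR of data positions = 0⊕1⊕0⊕1⊕1⊕1⊕0 = 0
p2 (pos 2,3,6,7,10,11,14,15): XOR of data positions = 0⊕0⊕0⊕1⊕1⊕1⊕0 = 1
p4 (pos 4,5,6,7,12,13,14,15): XOR of data positions = 1⊕0⊕0⊕1⊕1⊕1⊕0 = 0
p8 (pos 8,9,10,11,12,13,14,15): XOR of data positions = 1⊕1⊕1⊕1⊕1⊕1⊕0 = 0
Codeword: 010010001111110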